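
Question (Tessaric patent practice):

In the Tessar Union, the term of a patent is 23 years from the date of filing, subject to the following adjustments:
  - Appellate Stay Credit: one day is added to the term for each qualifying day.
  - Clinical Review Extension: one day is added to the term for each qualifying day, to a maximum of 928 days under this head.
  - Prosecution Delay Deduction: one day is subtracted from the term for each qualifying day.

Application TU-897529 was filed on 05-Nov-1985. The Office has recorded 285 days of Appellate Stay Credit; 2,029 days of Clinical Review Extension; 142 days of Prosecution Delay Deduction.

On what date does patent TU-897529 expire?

2011-10-12

Base term: filing date + 23 years → 5 November 2008.
Appellate Stay Credit: +285 days → 17 August 2009.
Clinical Review Extension: 2029 days claimed exceeds the 928-day cap, so +928 days → 2 March 2012.
Prosecution Delay Deduction: −142 days → 12 October 2011.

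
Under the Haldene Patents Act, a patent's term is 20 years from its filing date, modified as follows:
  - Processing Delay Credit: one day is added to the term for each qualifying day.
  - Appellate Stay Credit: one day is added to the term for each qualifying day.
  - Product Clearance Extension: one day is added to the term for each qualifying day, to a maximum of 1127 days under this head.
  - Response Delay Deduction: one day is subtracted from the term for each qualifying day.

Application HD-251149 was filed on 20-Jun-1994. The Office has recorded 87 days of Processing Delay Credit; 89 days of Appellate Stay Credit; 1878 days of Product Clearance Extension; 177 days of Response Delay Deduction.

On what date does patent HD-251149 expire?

Base term: filing date + 20 years → 20 June 2014.
Processing Delay Credit: +87 days → 15 September 2014.
Appellate Stay Credit: +89 days → 13 December 2014.
Product Clearance Extension: 1878 days claimed exceeds the 1127-day cap, so +1127 days → 13 January 2018.
Response Delay Deduction: −177 days → 20 July 2017.

2017-07-20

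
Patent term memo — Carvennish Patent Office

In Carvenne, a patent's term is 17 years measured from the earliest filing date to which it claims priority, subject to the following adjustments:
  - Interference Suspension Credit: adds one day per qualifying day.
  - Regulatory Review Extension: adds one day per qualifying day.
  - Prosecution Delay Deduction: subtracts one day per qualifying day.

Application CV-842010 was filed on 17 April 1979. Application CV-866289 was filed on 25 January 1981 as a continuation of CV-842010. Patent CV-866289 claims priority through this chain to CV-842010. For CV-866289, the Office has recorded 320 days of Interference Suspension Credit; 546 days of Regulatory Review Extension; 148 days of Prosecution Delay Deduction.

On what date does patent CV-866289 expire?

April 5, 1998

Earliest priority filing: 17 April 1979.
Base term: 17 April 1979 + 17 years → 17 April 1996.
Interference Suspension Credit: +320 days → 3 March 1997.
Regulatory Review Extension: +546 days → 31 August 1998.
Prosecution Delay Deduction: −148 days → 5 April 1998.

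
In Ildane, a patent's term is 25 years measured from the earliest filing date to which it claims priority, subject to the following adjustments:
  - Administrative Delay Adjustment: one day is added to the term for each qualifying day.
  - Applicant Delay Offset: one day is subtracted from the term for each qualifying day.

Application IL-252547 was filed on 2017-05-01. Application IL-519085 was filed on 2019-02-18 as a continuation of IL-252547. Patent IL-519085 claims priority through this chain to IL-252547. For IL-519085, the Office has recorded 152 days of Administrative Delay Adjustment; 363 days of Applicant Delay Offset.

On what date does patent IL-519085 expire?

2041-10-02

Earliest priority filing: 1 May 2017.
Base term: 1 May 2017 + 25 years → 1 May 2042.
Administrative Delay Adjustment: +152 days → 30 September 2042.
Applicant Delay Offset: −363 days → 2 October 2041.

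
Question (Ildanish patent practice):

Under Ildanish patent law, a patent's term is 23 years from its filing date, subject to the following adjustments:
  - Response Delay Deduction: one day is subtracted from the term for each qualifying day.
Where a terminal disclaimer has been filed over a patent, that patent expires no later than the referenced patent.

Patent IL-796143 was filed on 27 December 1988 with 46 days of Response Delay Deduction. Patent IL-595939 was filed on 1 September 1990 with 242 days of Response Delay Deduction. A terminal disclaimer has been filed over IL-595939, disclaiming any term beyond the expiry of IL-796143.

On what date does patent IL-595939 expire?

2011-11-11

Natural term of IL-595939:
  Base: filing + 23 years → 1 September 2013.
  Response Delay Deduction: −242 days → 2 January 2013.
Expiry of referenced patent IL-796143:
  Base: filing + 23 years → 27 December 2011.
  Response Delay Deduction: −46 days → 11 November 2011.
Terminal disclaimer: IL-595939 expires on the earlier of 2 January 2013 and 11 November 2011.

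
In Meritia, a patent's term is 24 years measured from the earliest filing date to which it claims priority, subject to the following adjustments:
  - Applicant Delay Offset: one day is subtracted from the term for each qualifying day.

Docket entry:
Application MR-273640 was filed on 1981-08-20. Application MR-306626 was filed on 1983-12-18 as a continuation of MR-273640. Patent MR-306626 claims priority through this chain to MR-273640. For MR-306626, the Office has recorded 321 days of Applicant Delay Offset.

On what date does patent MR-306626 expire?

October 3, 2004

Earliest priority filing: 20 August 1981.
Base term: 20 August 1981 + 24 years → 20 August 2005.
Applicant Delay Offset: −321 days → 3 October 2004.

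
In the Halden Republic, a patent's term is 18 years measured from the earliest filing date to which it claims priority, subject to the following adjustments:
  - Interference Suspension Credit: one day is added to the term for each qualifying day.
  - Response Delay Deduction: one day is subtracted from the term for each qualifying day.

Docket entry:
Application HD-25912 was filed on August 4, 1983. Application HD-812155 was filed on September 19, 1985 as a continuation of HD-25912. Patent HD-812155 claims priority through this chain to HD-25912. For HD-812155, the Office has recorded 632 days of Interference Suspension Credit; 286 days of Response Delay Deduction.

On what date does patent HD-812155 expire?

July 16, 2002

Earliest priority filing: 4 August 1983.
Base term: 4 August 1983 + 18 years → 4 August 2001.
Interference Suspension Credit: +632 days → 28 April 2003.
Response Delay Deduction: −286 days → 16 July 2002.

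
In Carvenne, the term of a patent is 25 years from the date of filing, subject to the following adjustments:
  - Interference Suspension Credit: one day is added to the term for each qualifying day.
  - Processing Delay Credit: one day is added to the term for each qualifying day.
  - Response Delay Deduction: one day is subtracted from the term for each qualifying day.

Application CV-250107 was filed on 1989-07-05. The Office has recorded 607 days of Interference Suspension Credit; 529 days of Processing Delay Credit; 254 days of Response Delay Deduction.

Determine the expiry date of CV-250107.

2016-12-03

Base term: filing date + 25 years → 5 July 2014.
Interference Suspension Credit: +607 days → 3 March 2016.
Processing Delay Credit: +529 days → 14 August 2017.
Response Delay Deduction: −254 days → 3 December 2016.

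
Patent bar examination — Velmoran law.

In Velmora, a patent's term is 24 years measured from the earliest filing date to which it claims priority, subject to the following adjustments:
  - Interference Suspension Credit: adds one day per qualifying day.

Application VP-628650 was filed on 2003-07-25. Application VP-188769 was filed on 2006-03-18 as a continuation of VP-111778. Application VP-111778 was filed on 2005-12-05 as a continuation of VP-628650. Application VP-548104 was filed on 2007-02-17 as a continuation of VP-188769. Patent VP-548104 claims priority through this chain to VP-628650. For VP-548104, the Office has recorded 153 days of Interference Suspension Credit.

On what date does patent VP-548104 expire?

2027-12-25

Earliest priority filing: 25 July 2003.
Base term: 25 July 2003 + 24 years → 25 July 2027.
Interference Suspension Credit: +153 days → 25 December 2027.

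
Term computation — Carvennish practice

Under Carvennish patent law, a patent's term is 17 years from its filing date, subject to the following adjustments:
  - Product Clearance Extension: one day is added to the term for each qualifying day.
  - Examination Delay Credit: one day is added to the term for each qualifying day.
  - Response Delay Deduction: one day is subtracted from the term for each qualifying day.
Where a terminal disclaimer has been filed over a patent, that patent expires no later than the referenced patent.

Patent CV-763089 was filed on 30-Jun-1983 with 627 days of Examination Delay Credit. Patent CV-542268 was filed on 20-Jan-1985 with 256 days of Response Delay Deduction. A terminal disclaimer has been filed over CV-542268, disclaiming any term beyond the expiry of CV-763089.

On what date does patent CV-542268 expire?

Natural term of CV-542268:
  Base: filing + 17 years → 20 January 2002.
  Response Delay Deduction: −256 days → 9 May 2001.
Expiry of referenced patent CV-763089:
  Base: filing + 17 years → 30 June 2000.
  Examination Delay Credit: +627 days → 19 March 2002.
Terminal disclaimer: CV-542268 expires on the earlier of 9 May 2001 and 19 March 2002.

2001-05-09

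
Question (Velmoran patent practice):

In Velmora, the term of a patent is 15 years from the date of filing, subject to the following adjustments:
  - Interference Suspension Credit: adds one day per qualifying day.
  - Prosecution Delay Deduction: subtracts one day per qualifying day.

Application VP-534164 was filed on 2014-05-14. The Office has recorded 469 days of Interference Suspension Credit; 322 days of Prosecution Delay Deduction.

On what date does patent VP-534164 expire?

Base term: filing date + 15 years → 14 May 2029.
Interference Suspension Credit: +469 days → 26 August 2030.
Prosecution Delay Deduction: −322 days → 8 October 2029.

October 8, 2029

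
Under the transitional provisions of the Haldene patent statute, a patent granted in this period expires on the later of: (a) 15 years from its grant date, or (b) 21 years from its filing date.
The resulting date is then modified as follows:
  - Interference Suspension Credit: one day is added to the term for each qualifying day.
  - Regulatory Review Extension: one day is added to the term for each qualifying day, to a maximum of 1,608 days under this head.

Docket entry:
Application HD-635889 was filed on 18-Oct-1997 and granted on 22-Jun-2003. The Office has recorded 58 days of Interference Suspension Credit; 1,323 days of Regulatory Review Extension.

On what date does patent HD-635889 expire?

July 30, 2022

(a) grant + 15 years → 22 June 2018.
(b) filing + 21 years → 18 October 2018.
Later of the two: 18 October 2018.
Interference Suspension Credit: +58 days → 15 December 2018.
Regulatory Review Extension: 1323 days (within the 1608-day cap) → +1323 days → 30 July 2022.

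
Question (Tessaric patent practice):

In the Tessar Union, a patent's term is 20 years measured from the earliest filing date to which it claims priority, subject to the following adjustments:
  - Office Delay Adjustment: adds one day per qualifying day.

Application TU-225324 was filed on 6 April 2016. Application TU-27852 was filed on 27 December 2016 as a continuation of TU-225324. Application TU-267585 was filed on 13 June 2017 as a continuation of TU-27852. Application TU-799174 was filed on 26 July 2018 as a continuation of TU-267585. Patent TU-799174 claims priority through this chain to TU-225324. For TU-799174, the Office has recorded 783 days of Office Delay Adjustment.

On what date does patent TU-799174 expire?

Earliest priority filing: 6 April 2016.
Base term: 6 April 2016 + 20 years → 6 April 2036.
Office Delay Adjustment: +783 days → 29 May 2038.

2038-05-29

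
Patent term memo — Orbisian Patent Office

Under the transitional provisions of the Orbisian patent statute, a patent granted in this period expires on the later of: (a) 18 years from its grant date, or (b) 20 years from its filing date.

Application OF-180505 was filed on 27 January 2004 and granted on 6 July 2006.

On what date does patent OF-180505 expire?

(a) grant + 18 years → 6 July 2024.
(b) filing + 20 years → 27 January 2024.
Later of the two: 6 July 2024.

2024-07-06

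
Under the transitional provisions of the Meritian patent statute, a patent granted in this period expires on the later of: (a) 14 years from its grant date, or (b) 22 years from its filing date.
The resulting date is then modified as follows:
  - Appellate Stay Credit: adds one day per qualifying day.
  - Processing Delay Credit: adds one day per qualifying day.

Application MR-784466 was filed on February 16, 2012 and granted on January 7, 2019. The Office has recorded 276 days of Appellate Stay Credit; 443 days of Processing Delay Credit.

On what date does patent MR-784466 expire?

2036-02-05

(a) grant + 14 years → 7 January 2033.
(b) filing + 22 years → 16 February 2034.
Later of the two: 16 February 2034.
Appellate Stay Credit: +276 days → 19 November 2034.
Processing Delay Credit: +443 days → 5 February 2036.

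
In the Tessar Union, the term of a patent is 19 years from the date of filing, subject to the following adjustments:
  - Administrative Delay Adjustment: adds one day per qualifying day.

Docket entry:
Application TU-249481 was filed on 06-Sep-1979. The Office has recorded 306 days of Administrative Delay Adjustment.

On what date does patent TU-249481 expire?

Base term: filing date + 19 years → 6 September 1998.
Administrative Delay Adjustment: +306 days → 9 July 1999.

1999-07-09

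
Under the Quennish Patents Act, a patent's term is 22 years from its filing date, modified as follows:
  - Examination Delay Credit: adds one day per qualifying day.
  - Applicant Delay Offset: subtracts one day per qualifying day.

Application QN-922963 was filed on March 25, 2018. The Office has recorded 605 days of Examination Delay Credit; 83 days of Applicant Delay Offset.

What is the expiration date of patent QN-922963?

Base term: filing date + 22 years → 25 March 2040.
Examination Delay Credit: +605 days → 20 November 2041.
Applicant Delay Offset: −83 days → 29 August 2041.

2041-08-29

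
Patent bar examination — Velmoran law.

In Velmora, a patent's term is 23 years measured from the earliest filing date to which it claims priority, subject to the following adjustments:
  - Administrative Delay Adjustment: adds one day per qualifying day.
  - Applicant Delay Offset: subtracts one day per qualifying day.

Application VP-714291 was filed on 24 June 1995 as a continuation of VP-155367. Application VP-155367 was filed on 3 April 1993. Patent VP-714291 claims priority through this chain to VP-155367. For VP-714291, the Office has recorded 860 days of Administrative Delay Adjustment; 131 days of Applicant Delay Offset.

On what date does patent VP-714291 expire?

Earliest priority filing: 3 April 1993.
Base term: 3 April 1993 + 23 years → 3 April 2016.
Administrative Delay Adjustment: +860 days → 11 August 2018.
Applicant Delay Offset: −131 days → 2 April 2018.

2018-04-02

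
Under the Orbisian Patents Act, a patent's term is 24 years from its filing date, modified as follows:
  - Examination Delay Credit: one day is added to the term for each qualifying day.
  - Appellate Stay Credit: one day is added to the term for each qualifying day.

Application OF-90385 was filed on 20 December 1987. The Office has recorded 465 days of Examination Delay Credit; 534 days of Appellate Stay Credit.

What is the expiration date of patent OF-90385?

Base term: filing date + 24 years → 20 December 2011.
Examination Delay Credit: +465 days → 29 March 2013.
Appellate Stay Credit: +534 days → 14 September 2014.

2014-09-14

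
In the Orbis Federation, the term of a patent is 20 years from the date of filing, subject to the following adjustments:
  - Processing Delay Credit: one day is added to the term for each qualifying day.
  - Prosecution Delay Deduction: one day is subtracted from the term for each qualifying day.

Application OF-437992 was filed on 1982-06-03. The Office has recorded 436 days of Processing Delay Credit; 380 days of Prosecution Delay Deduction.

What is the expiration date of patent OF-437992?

Base term: filing date + 20 years → 3 June 2002.
Processing Delay Credit: +436 days → 13 August 2003.
Prosecution Delay Deduction: −380 days → 29 July 2002.

July 29, 2002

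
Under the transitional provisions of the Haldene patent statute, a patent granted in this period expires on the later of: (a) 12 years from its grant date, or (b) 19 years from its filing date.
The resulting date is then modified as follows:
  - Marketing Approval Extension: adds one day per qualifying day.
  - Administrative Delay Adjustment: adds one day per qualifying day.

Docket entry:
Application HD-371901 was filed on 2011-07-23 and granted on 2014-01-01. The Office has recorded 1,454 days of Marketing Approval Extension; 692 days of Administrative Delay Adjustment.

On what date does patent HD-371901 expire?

2036-06-07

(a) grant + 12 years → 1 January 2026.
(b) filing + 19 years → 23 July 2030.
Later of the two: 23 July 2030.
Marketing Approval Extension: +1454 days → 16 July 2034.
Administrative Delay Adjustment: +692 days → 7 June 2036.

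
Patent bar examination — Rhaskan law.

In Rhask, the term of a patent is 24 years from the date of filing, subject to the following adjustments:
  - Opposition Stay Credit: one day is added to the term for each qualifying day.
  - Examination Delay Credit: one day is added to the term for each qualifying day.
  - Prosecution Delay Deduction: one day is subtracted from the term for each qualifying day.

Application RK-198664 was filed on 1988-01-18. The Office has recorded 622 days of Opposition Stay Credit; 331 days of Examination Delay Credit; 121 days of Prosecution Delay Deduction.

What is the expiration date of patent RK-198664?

Base term: filing date + 24 years → 18 January 2012.
Opposition Stay Credit: +622 days → 1 October 2013.
Examination Delay Credit: +331 days → 28 August 2014.
Prosecution Delay Deduction: −121 days → 29 April 2014.

2014-04-29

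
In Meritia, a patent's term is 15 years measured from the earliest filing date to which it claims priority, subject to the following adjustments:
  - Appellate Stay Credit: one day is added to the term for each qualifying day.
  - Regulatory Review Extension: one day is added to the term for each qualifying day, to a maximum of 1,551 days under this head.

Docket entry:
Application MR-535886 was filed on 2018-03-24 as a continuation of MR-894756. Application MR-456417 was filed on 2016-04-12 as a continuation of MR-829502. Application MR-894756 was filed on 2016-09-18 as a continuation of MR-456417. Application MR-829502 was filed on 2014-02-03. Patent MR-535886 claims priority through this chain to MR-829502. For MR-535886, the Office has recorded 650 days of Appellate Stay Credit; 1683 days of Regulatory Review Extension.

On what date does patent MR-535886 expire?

February 13, 2035

Earliest priority filing: 3 February 2014.
Base term: 3 February 2014 + 15 years → 3 February 2029.
Appellate Stay Credit: +650 days → 15 November 2030.
Regulatory Review Extension: 1683 days claimed exceeds the 1551-day cap, so +1551 days → 13 February 2035.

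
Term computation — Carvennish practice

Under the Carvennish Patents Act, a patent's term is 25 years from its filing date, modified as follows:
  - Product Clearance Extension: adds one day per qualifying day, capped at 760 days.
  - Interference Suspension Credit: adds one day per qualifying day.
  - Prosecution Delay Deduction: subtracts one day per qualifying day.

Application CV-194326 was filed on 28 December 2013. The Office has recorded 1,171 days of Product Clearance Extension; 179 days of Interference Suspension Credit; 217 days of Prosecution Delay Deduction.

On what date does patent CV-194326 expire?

December 19, 2040

Base term: filing date + 25 years → 28 December 2038.
Product Clearance Extension: 1171 days claimed exceeds the 760-day cap, so +760 days → 26 January 2041.
Interference Suspension Credit: +179 days → 24 July 2041.
Prosecution Delay Deduction: −217 days → 19 December 2040.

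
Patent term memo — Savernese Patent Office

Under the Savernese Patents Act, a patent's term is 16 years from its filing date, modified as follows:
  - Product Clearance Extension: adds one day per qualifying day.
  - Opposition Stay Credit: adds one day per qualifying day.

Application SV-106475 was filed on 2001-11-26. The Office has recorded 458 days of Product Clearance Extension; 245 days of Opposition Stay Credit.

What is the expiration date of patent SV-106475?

October 30, 2019

Base term: filing date + 16 years → 26 November 2017.
Product Clearance Extension: +458 days → 27 February 2019.
Opposition Stay Credit: +245 days → 30 October 2019.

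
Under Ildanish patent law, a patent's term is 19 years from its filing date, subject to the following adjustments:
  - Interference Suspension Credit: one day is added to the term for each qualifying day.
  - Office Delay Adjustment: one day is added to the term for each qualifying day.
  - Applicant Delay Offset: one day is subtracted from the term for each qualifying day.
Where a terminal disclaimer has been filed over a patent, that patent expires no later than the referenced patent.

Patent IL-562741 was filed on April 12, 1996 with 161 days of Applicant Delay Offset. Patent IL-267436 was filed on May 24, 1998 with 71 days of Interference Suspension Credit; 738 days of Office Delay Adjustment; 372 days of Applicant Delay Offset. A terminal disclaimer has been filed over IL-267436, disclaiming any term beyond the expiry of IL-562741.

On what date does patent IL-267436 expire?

Natural term of IL-267436:
  Base: filing + 19 years → 24 May 2017.
  Interference Suspension Credit: +71 days → 3 August 2017.
  Office Delay Adjustment: +738 days → 11 August 2019.
  Applicant Delay Offset: −372 days → 4 August 2018.
Expiry of referenced patent IL-562741:
  Base: filing + 19 years → 12 April 2015.
  Applicant Delay Offset: −161 days → 2 November 2014.
Terminal disclaimer: IL-267436 expires on the earlier of 4 August 2018 and 2 November 2014.

2014-11-02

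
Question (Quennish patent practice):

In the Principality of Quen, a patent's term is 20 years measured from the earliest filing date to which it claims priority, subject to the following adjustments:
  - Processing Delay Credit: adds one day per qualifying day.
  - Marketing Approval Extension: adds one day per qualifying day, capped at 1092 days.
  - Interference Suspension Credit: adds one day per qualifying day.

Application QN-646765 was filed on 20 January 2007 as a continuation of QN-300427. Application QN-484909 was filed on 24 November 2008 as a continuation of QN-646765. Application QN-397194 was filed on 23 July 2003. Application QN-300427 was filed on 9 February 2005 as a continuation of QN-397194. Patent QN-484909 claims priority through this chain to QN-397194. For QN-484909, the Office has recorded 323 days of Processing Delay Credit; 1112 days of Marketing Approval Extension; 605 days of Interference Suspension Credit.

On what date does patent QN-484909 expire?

2029-02-01

Earliest priority filing: 23 July 2003.
Base term: 23 July 2003 + 20 years → 23 July 2023.
Processing Delay Credit: +323 days → 10 June 2024.
Marketing Approval Extension: 1112 days claimed exceeds the 1092-day cap, so +1092 days → 7 June 2027.
Interference Suspension Credit: +605 days → 1 February 2029.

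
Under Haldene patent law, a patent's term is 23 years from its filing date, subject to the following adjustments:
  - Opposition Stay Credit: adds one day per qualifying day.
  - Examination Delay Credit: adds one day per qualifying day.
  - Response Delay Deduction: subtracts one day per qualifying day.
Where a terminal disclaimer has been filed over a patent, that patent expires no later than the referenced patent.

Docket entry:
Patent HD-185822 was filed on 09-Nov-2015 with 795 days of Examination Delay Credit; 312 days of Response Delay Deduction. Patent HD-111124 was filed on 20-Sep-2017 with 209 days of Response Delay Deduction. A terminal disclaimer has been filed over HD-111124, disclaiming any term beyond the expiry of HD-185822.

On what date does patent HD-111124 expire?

Natural term of HD-111124:
  Base: filing + 23 years → 20 September 2040.
  Response Delay Deduction: −209 days → 24 February 2040.
Expiry of referenced patent HD-185822:
  Base: filing + 23 years → 9 November 2038.
  Examination Delay Credit: +795 days → 12 January 2041.
  Response Delay Deduction: −312 days → 6 March 2040.
Terminal disclaimer: HD-111124 expires on the earlier of 24 February 2040 and 6 March 2040.

February 24, 2040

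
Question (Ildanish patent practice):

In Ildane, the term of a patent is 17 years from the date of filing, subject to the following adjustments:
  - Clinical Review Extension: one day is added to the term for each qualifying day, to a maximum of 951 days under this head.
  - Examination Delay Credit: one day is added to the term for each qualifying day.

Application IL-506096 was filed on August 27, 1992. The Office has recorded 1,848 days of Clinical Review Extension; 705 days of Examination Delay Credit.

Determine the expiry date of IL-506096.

Base term: filing date + 17 years → 27 August 2009.
Clinical Review Extension: 1848 days claimed exceeds the 951-day cap, so +951 days → 4 April 2012.
Examination Delay Credit: +705 days → 10 March 2014.

2014-03-10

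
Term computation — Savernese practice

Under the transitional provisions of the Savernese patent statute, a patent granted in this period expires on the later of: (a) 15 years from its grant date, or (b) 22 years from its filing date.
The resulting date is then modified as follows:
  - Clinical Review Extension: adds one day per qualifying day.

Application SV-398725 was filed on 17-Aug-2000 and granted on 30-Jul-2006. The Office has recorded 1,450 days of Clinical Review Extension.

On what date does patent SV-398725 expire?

2026-08-06

(a) grant + 15 years → 30 July 2021.
(b) filing + 22 years → 17 August 2022.
Later of the two: 17 August 2022.
Clinical Review Extension: +1450 days → 6 August 2026.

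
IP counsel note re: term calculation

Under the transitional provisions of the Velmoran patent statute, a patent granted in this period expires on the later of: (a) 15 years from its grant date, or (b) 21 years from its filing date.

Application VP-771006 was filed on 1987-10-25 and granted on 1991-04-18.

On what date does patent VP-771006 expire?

(a) grant + 15 years → 18 April 2006.
(b) filing + 21 years → 25 October 2008.
Later of the two: 25 October 2008.

2008-10-25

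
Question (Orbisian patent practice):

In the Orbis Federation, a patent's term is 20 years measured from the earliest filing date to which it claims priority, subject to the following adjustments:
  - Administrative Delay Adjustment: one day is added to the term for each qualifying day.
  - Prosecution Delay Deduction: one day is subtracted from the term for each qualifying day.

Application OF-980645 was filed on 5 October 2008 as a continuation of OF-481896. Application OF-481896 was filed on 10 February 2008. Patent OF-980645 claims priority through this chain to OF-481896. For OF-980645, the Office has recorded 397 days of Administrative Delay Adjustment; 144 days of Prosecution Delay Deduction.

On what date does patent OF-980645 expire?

October 20, 2028

Earliest priority filing: 10 February 2008.
Base term: 10 February 2008 + 20 years → 10 February 2028.
Administrative Delay Adjustment: +397 days → 13 March 2029.
Prosecution Delay Deduction: −144 days → 20 October 2028.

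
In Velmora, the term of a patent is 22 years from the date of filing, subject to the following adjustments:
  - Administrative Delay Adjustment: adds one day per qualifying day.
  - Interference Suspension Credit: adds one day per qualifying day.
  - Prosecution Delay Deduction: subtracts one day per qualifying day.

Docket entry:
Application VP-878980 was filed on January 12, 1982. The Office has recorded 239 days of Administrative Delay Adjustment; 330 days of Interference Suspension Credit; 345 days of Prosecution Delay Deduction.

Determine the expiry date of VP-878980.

August 23, 2004

Base term: filing date + 22 years → 12 January 2004.
Administrative Delay Adjustment: +239 days → 7 September 2004.
Interference Suspension Credit: +330 days → 3 August 2005.
Prosecution Delay Deduction: −345 days → 23 August 2004.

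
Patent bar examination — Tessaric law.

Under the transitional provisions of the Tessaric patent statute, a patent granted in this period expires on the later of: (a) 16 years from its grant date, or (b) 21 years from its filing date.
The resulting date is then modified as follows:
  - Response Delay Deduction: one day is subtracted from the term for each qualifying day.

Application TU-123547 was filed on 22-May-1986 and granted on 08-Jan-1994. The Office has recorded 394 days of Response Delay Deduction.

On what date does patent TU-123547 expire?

2008-12-10

(a) grant + 16 years → 8 January 2010.
(b) filing + 21 years → 22 May 2007.
Later of the two: 8 January 2010.
Response Delay Deduction: −394 days → 10 December 2008.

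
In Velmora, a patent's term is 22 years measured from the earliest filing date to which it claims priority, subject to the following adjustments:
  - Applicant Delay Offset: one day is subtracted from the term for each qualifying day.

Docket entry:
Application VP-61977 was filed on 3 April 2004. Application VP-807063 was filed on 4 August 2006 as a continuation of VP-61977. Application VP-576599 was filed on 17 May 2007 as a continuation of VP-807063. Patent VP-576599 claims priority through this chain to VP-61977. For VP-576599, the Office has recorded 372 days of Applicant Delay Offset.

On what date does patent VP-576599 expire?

March 27, 2025

Earliest priority filing: 3 April 2004.
Base term: 3 April 2004 + 22 years → 3 April 2026.
Applicant Delay Offset: −372 days → 27 March 2025.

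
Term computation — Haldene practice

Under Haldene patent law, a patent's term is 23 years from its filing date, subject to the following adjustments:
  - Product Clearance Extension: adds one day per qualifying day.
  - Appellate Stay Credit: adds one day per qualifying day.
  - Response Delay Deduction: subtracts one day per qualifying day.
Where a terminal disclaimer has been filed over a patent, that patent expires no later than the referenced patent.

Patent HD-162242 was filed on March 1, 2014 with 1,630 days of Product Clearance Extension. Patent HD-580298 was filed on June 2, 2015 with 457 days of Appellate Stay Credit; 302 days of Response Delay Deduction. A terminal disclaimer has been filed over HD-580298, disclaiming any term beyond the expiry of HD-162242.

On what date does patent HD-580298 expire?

Natural term of HD-580298:
  Base: filing + 23 years → 2 June 2038.
  Appellate Stay Credit: +457 days → 2 September 2039.
  Response Delay Deduction: −302 days → 4 November 2038.
Expiry of referenced patent HD-162242:
  Base: filing + 23 years → 1 March 2037.
  Product Clearance Extension: +1630 days → 17 August 2041.
Terminal disclaimer: HD-580298 expires on the earlier of 4 November 2038 and 17 August 2041.

November 4, 2038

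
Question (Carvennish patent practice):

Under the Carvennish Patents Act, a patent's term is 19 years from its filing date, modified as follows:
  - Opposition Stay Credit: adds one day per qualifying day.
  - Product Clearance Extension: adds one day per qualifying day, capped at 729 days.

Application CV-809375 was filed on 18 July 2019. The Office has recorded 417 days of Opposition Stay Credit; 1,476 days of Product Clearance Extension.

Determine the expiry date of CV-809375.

Base term: filing date + 19 years → 18 July 2038.
Opposition Stay Credit: +417 days → 8 September 2039.
Product Clearance Extension: 1476 days claimed exceeds the 729-day cap, so +729 days → 6 September 2041.

2041-09-06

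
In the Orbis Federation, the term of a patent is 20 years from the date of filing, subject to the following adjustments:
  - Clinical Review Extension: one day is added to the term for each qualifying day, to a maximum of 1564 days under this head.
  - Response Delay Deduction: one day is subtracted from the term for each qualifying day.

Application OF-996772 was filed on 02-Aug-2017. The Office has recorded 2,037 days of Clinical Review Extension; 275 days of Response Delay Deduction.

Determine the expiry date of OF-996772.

Base term: filing date + 20 years → 2 August 2037.
Clinical Review Extension: 2037 days claimed exceeds the 1564-day cap, so +1564 days → 13 November 2041.
Response Delay Deduction: −275 days → 11 February 2041.

2041-02-11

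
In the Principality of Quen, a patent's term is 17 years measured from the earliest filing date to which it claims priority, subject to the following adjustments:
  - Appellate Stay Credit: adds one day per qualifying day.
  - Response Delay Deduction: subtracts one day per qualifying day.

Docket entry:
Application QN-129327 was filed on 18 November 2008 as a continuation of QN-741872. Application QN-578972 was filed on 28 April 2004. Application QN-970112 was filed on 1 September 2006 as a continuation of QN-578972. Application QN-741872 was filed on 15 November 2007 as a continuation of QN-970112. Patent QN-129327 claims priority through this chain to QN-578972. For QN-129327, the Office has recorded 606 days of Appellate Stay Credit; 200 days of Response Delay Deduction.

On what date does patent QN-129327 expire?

Earliest priority filing: 28 April 2004.
Base term: 28 April 2004 + 17 years → 28 April 2021.
Appellate Stay Credit: +606 days → 25 December 2022.
Response Delay Deduction: −200 days → 8 June 2022.

June 8, 2022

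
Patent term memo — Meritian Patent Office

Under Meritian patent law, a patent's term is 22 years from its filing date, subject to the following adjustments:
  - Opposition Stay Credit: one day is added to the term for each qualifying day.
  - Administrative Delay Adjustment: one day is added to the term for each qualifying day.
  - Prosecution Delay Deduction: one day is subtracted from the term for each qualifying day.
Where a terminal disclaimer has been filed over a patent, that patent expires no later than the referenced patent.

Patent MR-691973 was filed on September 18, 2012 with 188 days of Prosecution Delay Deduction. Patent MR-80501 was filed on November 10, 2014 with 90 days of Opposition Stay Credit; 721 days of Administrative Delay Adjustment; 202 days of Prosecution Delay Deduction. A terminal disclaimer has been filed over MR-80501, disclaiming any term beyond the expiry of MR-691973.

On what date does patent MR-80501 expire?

Natural term of MR-80501:
  Base: filing + 22 years → 10 November 2036.
  Opposition Stay Credit: +90 days → 8 February 2037.
  Administrative Delay Adjustment: +721 days → 30 January 2039.
  Prosecution Delay Deduction: −202 days → 12 July 2038.
Expiry of referenced patent MR-691973:
  Base: filing + 22 years → 18 September 2034.
  Prosecution Delay Deduction: −188 days → 14 March 2034.
Terminal disclaimer: MR-80501 expires on the earlier of 12 July 2038 and 14 March 2034.

2034-03-14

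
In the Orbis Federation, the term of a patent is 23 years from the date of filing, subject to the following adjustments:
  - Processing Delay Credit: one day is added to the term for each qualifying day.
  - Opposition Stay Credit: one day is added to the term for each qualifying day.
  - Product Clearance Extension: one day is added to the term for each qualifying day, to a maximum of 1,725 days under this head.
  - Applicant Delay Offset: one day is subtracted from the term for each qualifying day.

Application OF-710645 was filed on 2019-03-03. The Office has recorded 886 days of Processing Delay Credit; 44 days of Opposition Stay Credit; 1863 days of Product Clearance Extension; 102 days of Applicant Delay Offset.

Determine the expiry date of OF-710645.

February 27, 2049

Base term: filing date + 23 years → 3 March 2042.
Processing Delay Credit: +886 days → 5 August 2044.
Opposition Stay Credit: +44 days → 18 September 2044.
Product Clearance Extension: 1863 days claimed exceeds the 1725-day cap, so +1725 days → 9 June 2049.
Applicant Delay Offset: −102 days → 27 February 2049.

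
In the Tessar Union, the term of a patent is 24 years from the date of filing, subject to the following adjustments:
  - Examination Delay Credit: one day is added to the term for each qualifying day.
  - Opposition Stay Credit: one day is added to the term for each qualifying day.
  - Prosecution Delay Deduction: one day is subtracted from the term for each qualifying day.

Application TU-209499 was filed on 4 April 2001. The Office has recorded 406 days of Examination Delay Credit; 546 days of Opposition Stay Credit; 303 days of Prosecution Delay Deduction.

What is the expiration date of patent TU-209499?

Base term: filing date + 24 years → 4 April 2025.
Examination Delay Credit: +406 days → 15 May 2026.
Opposition Stay Credit: +546 days → 12 November 2027.
Prosecution Delay Deduction: −303 days → 13 January 2027.

January 13, 2027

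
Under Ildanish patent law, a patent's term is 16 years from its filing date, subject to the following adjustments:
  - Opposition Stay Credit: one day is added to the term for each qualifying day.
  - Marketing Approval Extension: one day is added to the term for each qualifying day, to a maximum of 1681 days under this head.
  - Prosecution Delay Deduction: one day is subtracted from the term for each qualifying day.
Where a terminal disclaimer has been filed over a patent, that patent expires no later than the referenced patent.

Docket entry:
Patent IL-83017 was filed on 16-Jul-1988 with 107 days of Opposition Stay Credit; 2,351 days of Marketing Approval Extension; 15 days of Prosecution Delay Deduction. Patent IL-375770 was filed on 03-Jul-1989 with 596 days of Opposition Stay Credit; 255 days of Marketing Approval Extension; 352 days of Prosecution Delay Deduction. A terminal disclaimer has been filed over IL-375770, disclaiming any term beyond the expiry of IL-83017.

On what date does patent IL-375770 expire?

November 14, 2006

Natural term of IL-375770:
  Base: filing + 16 years → 3 July 2005.
  Opposition Stay Credit: +596 days → 19 February 2007.
  Marketing Approval Extension: 255 days (within the 1681-day cap) → +255 days → 1 November 2007.
  Prosecution Delay Deduction: −352 days → 14 November 2006.
Expiry of referenced patent IL-83017:
  Base: filing + 16 years → 16 July 2004.
  Opposition Stay Credit: +107 days → 31 October 2004.
  Marketing Approval Extension: 2351 days claimed exceeds the 1681-day cap, so +1681 days → 8 June 2009.
  Prosecution Delay Deduction: −15 days → 24 May 2009.
Terminal disclaimer: IL-375770 expires on the earlier of 14 November 2006 and 24 May 2009.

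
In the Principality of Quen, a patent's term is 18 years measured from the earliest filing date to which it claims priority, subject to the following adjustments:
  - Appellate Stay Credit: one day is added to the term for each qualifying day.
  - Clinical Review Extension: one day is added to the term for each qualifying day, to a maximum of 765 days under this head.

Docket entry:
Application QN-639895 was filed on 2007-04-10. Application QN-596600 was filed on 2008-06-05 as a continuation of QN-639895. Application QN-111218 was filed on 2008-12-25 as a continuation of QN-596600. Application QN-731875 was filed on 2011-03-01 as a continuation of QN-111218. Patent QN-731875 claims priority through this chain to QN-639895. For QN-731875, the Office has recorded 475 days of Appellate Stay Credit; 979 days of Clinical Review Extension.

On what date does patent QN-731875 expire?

2028-09-01

Earliest priority filing: 10 April 2007.
Base term: 10 April 2007 + 18 years → 10 April 2025.
Appellate Stay Credit: +475 days → 29 July 2026.
Clinical Review Extension: 979 days claimed exceeds the 765-day cap, so +765 days → 1 September 2028.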